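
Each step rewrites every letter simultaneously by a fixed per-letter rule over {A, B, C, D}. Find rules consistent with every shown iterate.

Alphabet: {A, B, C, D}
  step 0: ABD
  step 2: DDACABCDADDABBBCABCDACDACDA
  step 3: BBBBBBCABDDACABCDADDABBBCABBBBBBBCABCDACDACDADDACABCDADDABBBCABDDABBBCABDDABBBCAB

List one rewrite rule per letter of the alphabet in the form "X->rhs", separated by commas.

  step 2 ⇒ step 3: DDACABCDADDABBBCABCDACDACDA ⇒ BBB·BBB·CAB·DDA·CAB·CDA·DDA·BBB·CAB·BBB·BBB·CAB·CDA·CDA·CDA·DDA·CAB·CDA·DDA·BBB·CAB·DDA·BBB·CAB·DDA·BBB·CAB
    A ↦ CAB
    B ↦ CDA
    C ↦ DDA
    D ↦ BBB

A->CAB, B->CDA, C->DDA, D->BBB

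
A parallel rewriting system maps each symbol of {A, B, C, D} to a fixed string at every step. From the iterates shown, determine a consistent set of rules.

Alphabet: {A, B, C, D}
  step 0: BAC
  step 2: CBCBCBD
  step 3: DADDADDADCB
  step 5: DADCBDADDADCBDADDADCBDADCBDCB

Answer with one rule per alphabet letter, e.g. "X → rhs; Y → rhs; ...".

A->D, B->D, C->DA, D->CB

  step 2 ⇒ step 3: CBCBCBD ⇒ DA·D·DA·D·DA·D·CB
    B ↦ D
    C ↦ DA
    D ↦ CB
    A ↦ D  (constrained at step 0)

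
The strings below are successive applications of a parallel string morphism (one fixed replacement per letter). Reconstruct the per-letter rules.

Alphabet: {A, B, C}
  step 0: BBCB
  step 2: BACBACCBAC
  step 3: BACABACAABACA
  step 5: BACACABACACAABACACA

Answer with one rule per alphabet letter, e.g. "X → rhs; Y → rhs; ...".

  step 2 ⇒ step 3: BACBACCBAC ⇒ BA·C·A·BA·C·A·A·BA·C·A
    A ↦ C
    B ↦ BA
    C ↦ A

A->C, B->BA, C->A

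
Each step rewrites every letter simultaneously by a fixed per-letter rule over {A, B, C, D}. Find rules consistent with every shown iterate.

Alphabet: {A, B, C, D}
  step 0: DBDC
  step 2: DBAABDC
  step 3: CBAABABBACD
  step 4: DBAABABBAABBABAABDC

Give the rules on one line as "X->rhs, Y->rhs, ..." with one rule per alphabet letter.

  step 3 ⇒ step 4: CBAABABBACD ⇒ D·BA·AB·AB·BA·AB·BA·BA·AB·D·C
    A ↦ AB
    B ↦ BA
    C ↦ D
    D ↦ C

A->AB, B->BA, C->D, D->C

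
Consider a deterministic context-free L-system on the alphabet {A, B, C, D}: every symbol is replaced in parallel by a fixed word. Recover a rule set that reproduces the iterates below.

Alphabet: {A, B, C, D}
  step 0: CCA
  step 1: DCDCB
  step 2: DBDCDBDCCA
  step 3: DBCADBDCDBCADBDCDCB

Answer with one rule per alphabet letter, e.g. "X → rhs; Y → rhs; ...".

A->B, B->CA, C->DC, D->DB

  step 2 ⇒ step 3: DBDCDBDCCA ⇒ DB·CA·DB·DC·DB·CA·DB·DC·DC·B
    A ↦ B
    B ↦ CA
    C ↦ DC
    D ↦ DB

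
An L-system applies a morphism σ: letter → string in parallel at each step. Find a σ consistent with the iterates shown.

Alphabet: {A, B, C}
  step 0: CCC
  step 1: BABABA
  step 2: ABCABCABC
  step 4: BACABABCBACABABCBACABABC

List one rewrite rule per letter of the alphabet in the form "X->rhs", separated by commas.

A->C, B->AB, C->BA

  step 1 ⇒ step 2: BABABA ⇒ AB·C·AB·C·AB·C
    A ↦ C
    B ↦ AB
  step 0 ⇒ step 1: CCC ⇒ BA·BA·BA
    C ↦ BA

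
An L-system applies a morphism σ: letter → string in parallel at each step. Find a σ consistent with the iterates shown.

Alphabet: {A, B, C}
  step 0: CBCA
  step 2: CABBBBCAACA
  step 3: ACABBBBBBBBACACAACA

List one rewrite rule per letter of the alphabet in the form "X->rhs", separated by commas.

  step 2 ⇒ step 3: CABBBBCAACA ⇒ A·CA·BB·BB·BB·BB·A·CA·CA·A·CA
    A ↦ CA
    B ↦ BB
    C ↦ A

A->CA, B->BB, C->A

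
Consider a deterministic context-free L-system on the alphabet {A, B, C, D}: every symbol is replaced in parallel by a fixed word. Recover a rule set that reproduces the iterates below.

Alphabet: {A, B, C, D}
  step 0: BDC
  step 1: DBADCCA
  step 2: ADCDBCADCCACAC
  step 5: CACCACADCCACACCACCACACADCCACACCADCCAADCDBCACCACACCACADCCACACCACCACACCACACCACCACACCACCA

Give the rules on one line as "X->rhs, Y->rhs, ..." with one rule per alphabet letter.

A->C, B->DB, C->CA, D->ADC

  step 1 ⇒ step 2: DBADCCA ⇒ ADC·DB·C·ADC·CA·CA·C
    A ↦ C
    B ↦ DB
    C ↦ CA
    D ↦ ADC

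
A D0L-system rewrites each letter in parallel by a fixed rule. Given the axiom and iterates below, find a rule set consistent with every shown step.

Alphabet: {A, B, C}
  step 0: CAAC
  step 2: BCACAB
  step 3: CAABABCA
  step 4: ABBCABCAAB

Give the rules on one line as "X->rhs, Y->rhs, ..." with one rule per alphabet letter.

  step 3 ⇒ step 4: CAABABCA ⇒ A·B·B·CA·B·CA·A·B
    A ↦ B
    B ↦ CA
    C ↦ A

A->B, B->CA, C->A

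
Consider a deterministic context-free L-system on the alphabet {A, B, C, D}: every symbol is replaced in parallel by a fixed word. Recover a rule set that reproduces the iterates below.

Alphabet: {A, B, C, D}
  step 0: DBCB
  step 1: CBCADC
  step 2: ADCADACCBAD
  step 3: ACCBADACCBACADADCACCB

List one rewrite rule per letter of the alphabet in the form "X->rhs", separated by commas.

  step 2 ⇒ step 3: ADCADACCBAD ⇒ AC·CB·AD·AC·CB·AC·AD·AD·C·AC·CB
    A ↦ AC
    B ↦ C
    C ↦ AD
    D ↦ CB

A->AC, B->C, C->AD, D->CB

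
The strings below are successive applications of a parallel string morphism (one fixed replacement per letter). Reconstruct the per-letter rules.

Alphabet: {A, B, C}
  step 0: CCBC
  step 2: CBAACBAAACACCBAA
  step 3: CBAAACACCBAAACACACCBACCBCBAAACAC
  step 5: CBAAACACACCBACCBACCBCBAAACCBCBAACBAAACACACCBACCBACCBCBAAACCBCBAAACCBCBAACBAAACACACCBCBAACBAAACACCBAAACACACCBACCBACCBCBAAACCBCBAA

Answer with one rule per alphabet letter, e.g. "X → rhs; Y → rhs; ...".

  step 2 ⇒ step 3: CBAACBAAACACCBAA ⇒ CB·AA·AC·AC·CB·AA·AC·AC·AC·CB·AC·CB·CB·AA·AC·AC
    A ↦ AC
    B ↦ AA
    C ↦ CB

A->AC, B->AA, C->CB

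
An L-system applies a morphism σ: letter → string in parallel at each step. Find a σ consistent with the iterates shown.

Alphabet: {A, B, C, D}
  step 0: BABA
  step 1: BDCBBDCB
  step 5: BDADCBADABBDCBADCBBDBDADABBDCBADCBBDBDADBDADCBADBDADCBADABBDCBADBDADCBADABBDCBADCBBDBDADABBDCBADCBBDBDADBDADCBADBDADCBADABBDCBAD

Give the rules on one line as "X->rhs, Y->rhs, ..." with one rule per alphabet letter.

A->CB, B->BD, C->AB, D->AD

  step 0 ⇒ step 1: BABA ⇒ BD·CB·BD·CB
    A ↦ CB
    B ↦ BD
    C ↦ AB  (constrained at step 1)
    D ↦ AD  (constrained at step 1)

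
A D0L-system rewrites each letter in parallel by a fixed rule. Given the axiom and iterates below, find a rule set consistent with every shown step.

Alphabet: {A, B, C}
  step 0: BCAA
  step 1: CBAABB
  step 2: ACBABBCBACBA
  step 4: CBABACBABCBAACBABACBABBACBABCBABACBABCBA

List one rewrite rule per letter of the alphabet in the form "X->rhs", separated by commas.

A->B, B->CBA, C->A

  step 1 ⇒ step 2: CBAABB ⇒ A·CBA·B·B·CBA·CBA
    A ↦ B
    B ↦ CBA
    C ↦ A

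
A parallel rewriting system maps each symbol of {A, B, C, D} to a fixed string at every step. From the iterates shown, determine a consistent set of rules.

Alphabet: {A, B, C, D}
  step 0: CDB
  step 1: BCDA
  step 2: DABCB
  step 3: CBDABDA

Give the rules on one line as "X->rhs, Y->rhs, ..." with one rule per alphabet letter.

  step 2 ⇒ step 3: DABCB ⇒ C·B·DA·B·DA
    A ↦ B
    B ↦ DA
    C ↦ B
    D ↦ C

A->B, B->DA, C->B, D->C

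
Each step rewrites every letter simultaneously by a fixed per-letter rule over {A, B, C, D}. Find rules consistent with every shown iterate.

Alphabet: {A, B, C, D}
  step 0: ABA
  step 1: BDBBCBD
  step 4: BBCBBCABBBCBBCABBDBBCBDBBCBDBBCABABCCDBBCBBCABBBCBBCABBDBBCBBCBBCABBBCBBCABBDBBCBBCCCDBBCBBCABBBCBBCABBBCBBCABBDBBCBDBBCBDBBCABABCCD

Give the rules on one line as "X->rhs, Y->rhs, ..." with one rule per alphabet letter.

  step 0 ⇒ step 1: ABA ⇒ BD·BBC·BD
    A ↦ BD
    B ↦ BBC
    C ↦ AB  (constrained at step 1)
    D ↦ CCD  (constrained at step 1)

A->BD, B->BBC, C->AB, D->CCD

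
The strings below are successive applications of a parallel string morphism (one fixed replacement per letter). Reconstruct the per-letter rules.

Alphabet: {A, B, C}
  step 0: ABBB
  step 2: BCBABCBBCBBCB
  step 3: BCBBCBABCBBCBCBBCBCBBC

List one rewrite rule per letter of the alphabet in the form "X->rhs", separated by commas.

A->BA, B->BC, C->B

  step 2 ⇒ step 3: BCBABCBBCBBCB ⇒ BC·B·BC·BA·BC·B·BC·BC·B·BC·BC·B·BC
    A ↦ BA
    B ↦ BC
    C ↦ B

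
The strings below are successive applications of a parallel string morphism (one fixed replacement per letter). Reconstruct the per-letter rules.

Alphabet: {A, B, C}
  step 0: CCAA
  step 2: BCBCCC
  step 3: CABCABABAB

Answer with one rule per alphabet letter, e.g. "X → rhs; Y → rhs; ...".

  step 2 ⇒ step 3: BCBCCC ⇒ C·AB·C·AB·AB·AB
    B ↦ C
    C ↦ AB
    A ↦ B  (constrained at step 0)

A->B, B->C, C->AB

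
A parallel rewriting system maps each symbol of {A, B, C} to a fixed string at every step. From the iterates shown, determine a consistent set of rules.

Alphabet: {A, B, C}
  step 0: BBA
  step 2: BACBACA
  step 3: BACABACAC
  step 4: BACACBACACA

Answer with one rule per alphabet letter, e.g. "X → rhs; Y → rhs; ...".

A->C, B->BA, C->A

  step 3 ⇒ step 4: BACABACAC ⇒ BA·C·A·C·BA·C·A·C·A
    A ↦ C
    B ↦ BA
    C ↦ A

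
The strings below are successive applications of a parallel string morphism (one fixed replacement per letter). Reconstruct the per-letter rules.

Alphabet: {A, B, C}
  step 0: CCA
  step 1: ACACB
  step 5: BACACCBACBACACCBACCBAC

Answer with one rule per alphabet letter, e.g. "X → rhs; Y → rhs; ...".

A->B, B->C, C->AC

  step 0 ⇒ step 1: CCA ⇒ AC·AC·B
    A ↦ B
    C ↦ AC
    B ↦ C  (constrained at step 1)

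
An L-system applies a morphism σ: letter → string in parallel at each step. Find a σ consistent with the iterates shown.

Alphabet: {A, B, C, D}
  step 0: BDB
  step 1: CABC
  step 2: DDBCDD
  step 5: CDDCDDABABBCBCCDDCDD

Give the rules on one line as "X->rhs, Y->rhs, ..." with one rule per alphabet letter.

  step 1 ⇒ step 2: CABC ⇒ DD·B·C·DD
    A ↦ B
    B ↦ C
    C ↦ DD
  step 0 ⇒ step 1: BDB ⇒ C·AB·C
    D ↦ AB

A->B, B->C, C->DD, D->AB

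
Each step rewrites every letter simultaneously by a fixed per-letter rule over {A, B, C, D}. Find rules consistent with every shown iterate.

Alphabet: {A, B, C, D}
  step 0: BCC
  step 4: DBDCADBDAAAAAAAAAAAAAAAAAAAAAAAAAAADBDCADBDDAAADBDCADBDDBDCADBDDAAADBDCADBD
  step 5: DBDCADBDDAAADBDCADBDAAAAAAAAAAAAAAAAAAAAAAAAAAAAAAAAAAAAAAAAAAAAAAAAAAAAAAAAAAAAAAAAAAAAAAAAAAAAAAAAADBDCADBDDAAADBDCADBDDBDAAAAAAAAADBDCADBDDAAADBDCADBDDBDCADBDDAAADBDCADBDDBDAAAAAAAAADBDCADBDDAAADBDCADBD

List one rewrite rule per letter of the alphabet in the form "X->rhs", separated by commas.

A->AAA, B->CA, C->D, D->DBD

  step 4 ⇒ step 5: DBDCADBDAAAAAAAAAAAAAAAAAAAAAAAAAAADBDCADBDDAAADBDCADBDDBDCADBDDAAADBDCADBD ⇒ DBD·CA·DBD·D·AAA·DBD·CA·DBD·AAA·AAA·AAA·AAA·AAA·AAA·AAA·AAA·AAA·AAA·AAA·AAA·AAA·AAA·AAA·AAA·AAA·AAA·AAA·AAA·AAA·AAA·AAA·AAA·AAA·AAA·AAA·DBD·CA·DBD·D·AAA·DBD·CA·DBD·DBD·AAA·AAA·AAA·DBD·CA·DBD·D·AAA·DBD·CA·DBD·DBD·CA·DBD·D·AAA·DBD·CA·DBD·DBD·AAA·AAA·AAA·DBD·CA·DBD·D·AAA·DBD·CA·DBD
    A ↦ AAA
    B ↦ CA
    C ↦ D
    D ↦ DBD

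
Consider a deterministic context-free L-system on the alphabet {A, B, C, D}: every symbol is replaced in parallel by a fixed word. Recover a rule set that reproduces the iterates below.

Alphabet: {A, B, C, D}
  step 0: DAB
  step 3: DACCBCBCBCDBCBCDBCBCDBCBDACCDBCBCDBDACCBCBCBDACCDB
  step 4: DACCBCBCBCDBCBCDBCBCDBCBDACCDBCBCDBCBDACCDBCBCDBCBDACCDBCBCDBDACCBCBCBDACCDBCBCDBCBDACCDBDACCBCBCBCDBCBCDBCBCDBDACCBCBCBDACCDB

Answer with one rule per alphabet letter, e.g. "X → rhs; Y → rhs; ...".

A->CB, B->CDB, C->CB, D->DAC

  step 3 ⇒ step 4: DACCBCBCBCDBCBCDBCBCDBCBDACCDBCBCDBDACCBCBCBDACCDB ⇒ DAC·CB·CB·CB·CDB·CB·CDB·CB·CDB·CB·DAC·CDB·CB·CDB·CB·DAC·CDB·CB·CDB·CB·DAC·CDB·CB·CDB·DAC·CB·CB·CB·DAC·CDB·CB·CDB·CB·DAC·CDB·DAC·CB·CB·CB·CDB·CB·CDB·CB·CDB·DAC·CB·CB·CB·DAC·CDB
    A ↦ CB
    B ↦ CDB
    C ↦ CB
    D ↦ DAC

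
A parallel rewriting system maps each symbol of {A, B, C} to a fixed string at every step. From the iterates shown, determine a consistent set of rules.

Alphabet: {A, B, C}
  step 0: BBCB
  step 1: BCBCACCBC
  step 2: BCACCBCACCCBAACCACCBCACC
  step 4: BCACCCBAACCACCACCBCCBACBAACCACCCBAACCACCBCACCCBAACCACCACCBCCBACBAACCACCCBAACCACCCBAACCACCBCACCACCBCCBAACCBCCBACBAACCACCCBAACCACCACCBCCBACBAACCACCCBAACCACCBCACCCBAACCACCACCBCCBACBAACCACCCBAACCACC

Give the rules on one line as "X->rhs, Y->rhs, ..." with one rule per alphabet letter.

  step 1 ⇒ step 2: BCBCACCBC ⇒ BC·ACC·BC·ACC·CBA·ACC·ACC·BC·ACC
    A ↦ CBA
    B ↦ BC
    C ↦ ACC

A->CBA, B->BC, C->ACC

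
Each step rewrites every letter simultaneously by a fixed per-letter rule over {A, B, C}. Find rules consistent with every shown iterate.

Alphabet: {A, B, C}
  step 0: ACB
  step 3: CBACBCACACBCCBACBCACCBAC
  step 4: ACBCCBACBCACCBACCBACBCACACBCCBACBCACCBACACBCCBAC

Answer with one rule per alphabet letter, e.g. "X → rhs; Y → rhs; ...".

A->CB, B->BC, C->AC

  step 3 ⇒ step 4: CBACBCACACBCCBACBCACCBAC ⇒ AC·BC·CB·AC·BC·AC·CB·AC·CB·AC·BC·AC·AC·BC·CB·AC·BC·AC·CB·AC·AC·BC·CB·AC
    A ↦ CB
    B ↦ BC
    C ↦ AC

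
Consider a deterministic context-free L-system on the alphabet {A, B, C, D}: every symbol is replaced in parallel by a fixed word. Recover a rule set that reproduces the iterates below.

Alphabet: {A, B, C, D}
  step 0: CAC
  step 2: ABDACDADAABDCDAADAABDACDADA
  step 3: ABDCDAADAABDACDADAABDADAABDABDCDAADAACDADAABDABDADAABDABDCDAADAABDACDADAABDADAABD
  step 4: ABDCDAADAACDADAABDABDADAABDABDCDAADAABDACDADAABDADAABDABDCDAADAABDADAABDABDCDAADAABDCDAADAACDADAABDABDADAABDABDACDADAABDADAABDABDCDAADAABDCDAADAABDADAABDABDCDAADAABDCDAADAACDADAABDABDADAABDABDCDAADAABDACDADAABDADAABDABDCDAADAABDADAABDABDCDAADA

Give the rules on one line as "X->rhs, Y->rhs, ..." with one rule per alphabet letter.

  step 3 ⇒ step 4: ABDCDAADAABDACDADAABDADAABDABDCDAADAACDADAABDABDADAABDABDCDAADAABDACDADAABDADAABD ⇒ ABD·CDA·ADA·ACD·ADA·ABD·ABD·ADA·ABD·ABD·CDA·ADA·ABD·ACD·ADA·ABD·ADA·ABD·ABD·CDA·ADA·ABD·ADA·ABD·ABD·CDA·ADA·ABD·CDA·ADA·ACD·ADA·ABD·ABD·ADA·ABD·ABD·ACD·ADA·ABD·ADA·ABD·ABD·CDA·ADA·ABD·CDA·ADA·ABD·ADA·ABD·ABD·CDA·ADA·ABD·CDA·ADA·ACD·ADA·ABD·ABD·ADA·ABD·ABD·CDA·ADA·ABD·ACD·ADA·ABD·ADA·ABD·ABD·CDA·ADA·ABD·ADA·ABD·ABD·CDA·ADA
    A ↦ ABD
    B ↦ CDA
    C ↦ ACD
    D ↦ ADA

A->ABD, B->CDA, C->ACD, D->ADA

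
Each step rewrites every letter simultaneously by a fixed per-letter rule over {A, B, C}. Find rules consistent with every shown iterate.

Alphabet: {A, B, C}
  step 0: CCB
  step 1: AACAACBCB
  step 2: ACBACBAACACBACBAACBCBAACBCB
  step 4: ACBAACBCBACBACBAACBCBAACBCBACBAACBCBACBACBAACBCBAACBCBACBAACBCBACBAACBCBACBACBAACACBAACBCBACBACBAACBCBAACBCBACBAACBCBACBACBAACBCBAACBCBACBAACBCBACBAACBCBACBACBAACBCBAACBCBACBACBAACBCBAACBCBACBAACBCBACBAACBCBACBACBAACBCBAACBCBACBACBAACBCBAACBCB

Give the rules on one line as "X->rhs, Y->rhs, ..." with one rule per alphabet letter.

  step 1 ⇒ step 2: AACAACBCB ⇒ ACB·ACB·AAC·ACB·ACB·AAC·BCB·AAC·BCB
    A ↦ ACB
    B ↦ BCB
    C ↦ AAC

A->ACB, B->BCB, C->AAC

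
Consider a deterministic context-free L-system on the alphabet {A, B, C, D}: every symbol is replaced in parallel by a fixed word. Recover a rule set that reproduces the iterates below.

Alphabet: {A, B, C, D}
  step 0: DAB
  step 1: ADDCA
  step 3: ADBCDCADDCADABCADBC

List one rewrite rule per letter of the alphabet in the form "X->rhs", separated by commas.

A->DC, B->A, C->BC, D->AD

  step 0 ⇒ step 1: DAB ⇒ AD·DC·A
    A ↦ DC
    B ↦ A
    D ↦ AD
    C ↦ BC  (constrained at step 1)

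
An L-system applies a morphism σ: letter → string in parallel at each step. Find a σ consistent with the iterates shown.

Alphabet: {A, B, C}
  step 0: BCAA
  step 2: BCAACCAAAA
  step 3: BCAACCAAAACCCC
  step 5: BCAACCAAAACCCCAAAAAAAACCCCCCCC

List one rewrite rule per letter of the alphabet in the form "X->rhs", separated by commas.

A->C, B->BC, C->AA

  step 2 ⇒ step 3: BCAACCAAAA ⇒ BC·AA·C·C·AA·AA·C·C·C·C
    A ↦ C
    B ↦ BC
    C ↦ AA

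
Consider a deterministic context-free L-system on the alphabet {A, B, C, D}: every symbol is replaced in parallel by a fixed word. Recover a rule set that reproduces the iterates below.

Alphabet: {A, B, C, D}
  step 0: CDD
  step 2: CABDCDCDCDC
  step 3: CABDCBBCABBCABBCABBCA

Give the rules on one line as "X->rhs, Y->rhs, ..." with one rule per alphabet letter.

  step 2 ⇒ step 3: CABDCDCDCDC ⇒ CA·B·DC·BB·CA·BB·CA·BB·CA·BB·CA
    A ↦ B
    B ↦ DC
    C ↦ CA
    D ↦ BB

A->B, B->DC, C->CA, D->BB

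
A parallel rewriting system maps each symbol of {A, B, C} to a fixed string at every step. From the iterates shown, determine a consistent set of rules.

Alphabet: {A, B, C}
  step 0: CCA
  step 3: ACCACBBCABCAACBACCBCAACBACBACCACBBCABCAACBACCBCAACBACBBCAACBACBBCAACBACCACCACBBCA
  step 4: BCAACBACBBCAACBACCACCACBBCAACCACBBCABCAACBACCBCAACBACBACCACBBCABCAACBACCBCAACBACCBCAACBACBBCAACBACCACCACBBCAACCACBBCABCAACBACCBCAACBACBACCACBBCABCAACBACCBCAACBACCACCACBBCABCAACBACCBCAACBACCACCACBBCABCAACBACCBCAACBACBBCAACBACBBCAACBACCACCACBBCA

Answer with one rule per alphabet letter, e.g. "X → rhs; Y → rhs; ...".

A->BCA, B->ACC, C->ACB

  step 3 ⇒ step 4: ACCACBBCABCAACBACCBCAACBACBACCACBBCABCAACBACCBCAACBACBBCAACBACBBCAACBACCACCACBBCA ⇒ BCA·ACB·ACB·BCA·ACB·ACC·ACC·ACB·BCA·ACC·ACB·BCA·BCA·ACB·ACC·BCA·ACB·ACB·ACC·ACB·BCA·BCA·ACB·ACC·BCA·ACB·ACC·BCA·ACB·ACB·BCA·ACB·ACC·ACC·ACB·BCA·ACC·ACB·BCA·BCA·ACB·ACC·BCA·ACB·ACB·ACC·ACB·BCA·BCA·ACB·ACC·BCA·ACB·ACC·ACC·ACB·BCA·BCA·ACB·ACC·BCA·ACB·ACC·ACC·ACB·BCA·BCA·ACB·ACC·BCA·ACB·ACB·BCA·ACB·ACB·BCA·ACB·ACC·ACC·ACB·BCA
    A ↦ BCA
    B ↦ ACC
    C ↦ ACB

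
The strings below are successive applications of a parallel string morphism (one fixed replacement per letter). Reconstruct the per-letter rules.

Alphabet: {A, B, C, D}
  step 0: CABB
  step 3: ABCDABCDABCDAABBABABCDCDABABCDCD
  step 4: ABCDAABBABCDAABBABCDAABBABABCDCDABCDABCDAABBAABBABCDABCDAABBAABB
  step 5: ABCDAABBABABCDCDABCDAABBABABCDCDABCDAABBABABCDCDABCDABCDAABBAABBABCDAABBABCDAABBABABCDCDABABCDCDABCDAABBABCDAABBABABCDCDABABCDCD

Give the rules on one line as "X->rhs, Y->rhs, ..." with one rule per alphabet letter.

  step 4 ⇒ step 5: ABCDAABBABCDAABBABCDAABBABABCDCDABCDABCDAABBAABBABCDABCDAABBAABB ⇒ AB·CD·AA·BB·AB·AB·CD·CD·AB·CD·AA·BB·AB·AB·CD·CD·AB·CD·AA·BB·AB·AB·CD·CD·AB·CD·AB·CD·AA·BB·AA·BB·AB·CD·AA·BB·AB·CD·AA·BB·AB·AB·CD·CD·AB·AB·CD·CD·AB·CD·AA·BB·AB·CD·AA·BB·AB·AB·CD·CD·AB·AB·CD·CD
    A ↦ AB
    B ↦ CD
    C ↦ AA
    D ↦ BB

A->AB, B->CD, C->AA, D->BB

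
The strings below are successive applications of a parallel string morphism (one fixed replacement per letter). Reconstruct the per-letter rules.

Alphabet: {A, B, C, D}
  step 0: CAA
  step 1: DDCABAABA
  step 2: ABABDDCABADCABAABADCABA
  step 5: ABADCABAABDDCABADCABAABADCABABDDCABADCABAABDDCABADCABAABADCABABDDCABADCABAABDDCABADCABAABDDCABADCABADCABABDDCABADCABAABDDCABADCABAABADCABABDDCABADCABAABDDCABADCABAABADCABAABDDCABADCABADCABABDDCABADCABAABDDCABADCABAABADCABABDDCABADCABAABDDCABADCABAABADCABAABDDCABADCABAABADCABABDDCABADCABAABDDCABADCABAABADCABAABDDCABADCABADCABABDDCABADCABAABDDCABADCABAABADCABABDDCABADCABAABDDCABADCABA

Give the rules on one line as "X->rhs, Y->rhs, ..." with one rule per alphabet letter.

A->ABA, B->DC, C->DDC, D->AB

  step 1 ⇒ step 2: DDCABAABA ⇒ AB·AB·DDC·ABA·DC·ABA·ABA·DC·ABA
    A ↦ ABA
    B ↦ DC
    C ↦ DDC
    D ↦ AB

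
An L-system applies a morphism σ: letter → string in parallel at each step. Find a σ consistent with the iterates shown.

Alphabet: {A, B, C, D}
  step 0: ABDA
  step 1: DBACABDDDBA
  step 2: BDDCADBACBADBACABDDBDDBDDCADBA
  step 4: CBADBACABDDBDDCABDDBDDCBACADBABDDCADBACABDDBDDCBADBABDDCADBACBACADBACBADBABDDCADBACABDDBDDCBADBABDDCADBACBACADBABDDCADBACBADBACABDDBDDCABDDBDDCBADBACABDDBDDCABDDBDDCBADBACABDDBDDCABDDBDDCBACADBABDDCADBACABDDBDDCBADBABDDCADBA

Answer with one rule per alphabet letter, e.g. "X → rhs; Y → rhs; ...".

A->DBA, B->CA, C->CBA, D->BDD

  step 1 ⇒ step 2: DBACABDDDBA ⇒ BDD·CA·DBA·CBA·DBA·CA·BDD·BDD·BDD·CA·DBA
    A ↦ DBA
    B ↦ CA
    C ↦ CBA
    D ↦ BDD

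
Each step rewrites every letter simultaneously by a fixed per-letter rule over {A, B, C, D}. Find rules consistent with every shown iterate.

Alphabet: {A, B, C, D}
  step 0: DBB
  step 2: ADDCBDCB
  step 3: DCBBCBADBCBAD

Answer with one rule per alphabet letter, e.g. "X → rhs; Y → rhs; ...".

  step 2 ⇒ step 3: ADDCBDCB ⇒ DC·B·B·CB·AD·B·CB·AD
    A ↦ DC
    B ↦ AD
    C ↦ CB
    D ↦ B

A->DC, B->AD, C->CB, D->B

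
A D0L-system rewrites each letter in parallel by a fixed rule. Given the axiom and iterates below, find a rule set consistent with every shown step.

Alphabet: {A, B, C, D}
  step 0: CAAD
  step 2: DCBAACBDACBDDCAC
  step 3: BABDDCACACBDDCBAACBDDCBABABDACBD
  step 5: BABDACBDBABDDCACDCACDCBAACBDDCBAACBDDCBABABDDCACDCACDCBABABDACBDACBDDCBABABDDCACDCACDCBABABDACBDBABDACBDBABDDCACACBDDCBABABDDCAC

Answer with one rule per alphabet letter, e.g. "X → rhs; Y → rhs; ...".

A->AC, B->DC, C->BD, D->BA

  step 2 ⇒ step 3: DCBAACBDACBDDCAC ⇒ BA·BD·DC·AC·AC·BD·DC·BA·AC·BD·DC·BA·BA·BD·AC·BD
    A ↦ AC
    B ↦ DC
    C ↦ BD
    D ↦ BA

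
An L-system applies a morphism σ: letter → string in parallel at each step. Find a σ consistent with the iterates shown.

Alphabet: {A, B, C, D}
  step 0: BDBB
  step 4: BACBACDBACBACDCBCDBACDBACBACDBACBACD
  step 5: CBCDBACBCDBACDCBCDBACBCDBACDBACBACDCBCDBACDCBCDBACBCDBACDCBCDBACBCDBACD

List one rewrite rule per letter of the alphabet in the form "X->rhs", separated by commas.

  step 4 ⇒ step 5: BACBACDBACBACDCBCDBACDBACBACDBACBACD ⇒ C·BCD·BA·C·BCD·BA·CD·C·BCD·BA·C·BCD·BA·CD·BA·C·BA·CD·C·BCD·BA·CD·C·BCD·BA·C·BCD·BA·CD·C·BCD·BA·C·BCD·BA·CD
    A ↦ BCD
    B ↦ C
    C ↦ BA
    D ↦ CD

A->BCD, B->C, C->BA, D->CD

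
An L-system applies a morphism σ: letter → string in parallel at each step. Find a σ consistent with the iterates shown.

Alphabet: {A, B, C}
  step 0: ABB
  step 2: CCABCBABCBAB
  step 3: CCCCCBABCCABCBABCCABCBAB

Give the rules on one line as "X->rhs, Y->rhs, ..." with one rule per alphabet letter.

A->CB, B->AB, C->CC

  step 2 ⇒ step 3: CCABCBABCBAB ⇒ CC·CC·CB·AB·CC·AB·CB·AB·CC·AB·CB·AB
    A ↦ CB
    B ↦ AB
    C ↦ CC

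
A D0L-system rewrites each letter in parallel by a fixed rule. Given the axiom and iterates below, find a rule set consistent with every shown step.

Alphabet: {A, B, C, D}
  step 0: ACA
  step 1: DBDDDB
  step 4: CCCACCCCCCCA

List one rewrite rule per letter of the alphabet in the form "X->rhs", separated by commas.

A->DB, B->A, C->DD, D->C

  step 0 ⇒ step 1: ACA ⇒ DB·DD·DB
    A ↦ DB
    C ↦ DD
    B ↦ A  (constrained at step 1)
    D ↦ C  (constrained at step 1)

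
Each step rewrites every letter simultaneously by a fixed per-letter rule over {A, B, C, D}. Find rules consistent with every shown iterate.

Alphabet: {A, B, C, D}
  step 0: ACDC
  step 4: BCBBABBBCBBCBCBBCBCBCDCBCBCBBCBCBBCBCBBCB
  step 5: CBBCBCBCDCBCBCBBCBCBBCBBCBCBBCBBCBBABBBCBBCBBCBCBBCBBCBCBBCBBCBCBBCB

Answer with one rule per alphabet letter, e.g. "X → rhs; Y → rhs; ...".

A->CD, B->CB, C->B, D->ABB

  step 4 ⇒ step 5: BCBBABBBCBBCBCBBCBCBCDCBCBCBBCBCBBCBCBBCB ⇒ CB·B·CB·CB·CD·CB·CB·CB·B·CB·CB·B·CB·B·CB·CB·B·CB·B·CB·B·ABB·B·CB·B·CB·B·CB·CB·B·CB·B·CB·CB·B·CB·B·CB·CB·B·CB
    A ↦ CD
    B ↦ CB
    C ↦ B
    D ↦ ABB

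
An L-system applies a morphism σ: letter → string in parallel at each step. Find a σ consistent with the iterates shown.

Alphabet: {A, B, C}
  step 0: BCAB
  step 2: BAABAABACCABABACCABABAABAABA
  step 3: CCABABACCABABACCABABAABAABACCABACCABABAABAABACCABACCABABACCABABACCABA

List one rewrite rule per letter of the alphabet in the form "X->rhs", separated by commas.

  step 2 ⇒ step 3: BAABAABACCABABACCABABAABAABA ⇒ CCA·BA·BA·CCA·BA·BA·CCA·BA·BAA·BAA·BA·CCA·BA·CCA·BA·BAA·BAA·BA·CCA·BA·CCA·BA·BA·CCA·BA·BA·CCA·BA
    A ↦ BA
    B ↦ CCA
    C ↦ BAA

A->BA, B->CCA, C->BAA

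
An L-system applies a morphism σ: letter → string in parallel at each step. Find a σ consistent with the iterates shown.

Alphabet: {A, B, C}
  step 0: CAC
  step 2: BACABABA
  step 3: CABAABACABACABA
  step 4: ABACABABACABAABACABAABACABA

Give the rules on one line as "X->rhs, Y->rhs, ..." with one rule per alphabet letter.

  step 3 ⇒ step 4: CABAABACABACABA ⇒ A·BA·CA·BA·BA·CA·BA·A·BA·CA·BA·A·BA·CA·BA
    A ↦ BA
    B ↦ CA
    C ↦ A

A->BA, B->CA, C->A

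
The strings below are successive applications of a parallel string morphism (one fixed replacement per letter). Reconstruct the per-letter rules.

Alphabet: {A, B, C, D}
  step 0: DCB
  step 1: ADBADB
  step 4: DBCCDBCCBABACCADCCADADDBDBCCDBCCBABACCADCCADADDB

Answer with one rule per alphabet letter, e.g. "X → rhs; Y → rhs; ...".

A->CC, B->DB, C->BA, D->AD

  step 0 ⇒ step 1: DCB ⇒ AD·BA·DB
    B ↦ DB
    C ↦ BA
    D ↦ AD
    A ↦ CC  (constrained at step 1)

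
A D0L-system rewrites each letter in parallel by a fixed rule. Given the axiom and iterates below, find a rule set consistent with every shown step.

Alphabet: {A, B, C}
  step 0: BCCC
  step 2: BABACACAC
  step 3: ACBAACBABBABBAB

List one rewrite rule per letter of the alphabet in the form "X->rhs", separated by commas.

A->BA, B->AC, C->B

  step 2 ⇒ step 3: BABACACAC ⇒ AC·BA·AC·BA·B·BA·B·BA·B
    A ↦ BA
    B ↦ AC
    C ↦ B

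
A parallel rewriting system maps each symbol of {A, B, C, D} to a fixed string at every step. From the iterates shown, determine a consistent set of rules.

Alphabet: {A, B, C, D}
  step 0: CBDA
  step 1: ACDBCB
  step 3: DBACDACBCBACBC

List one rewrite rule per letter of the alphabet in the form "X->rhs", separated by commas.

A->B, B->D, C->AC, D->BC

  step 0 ⇒ step 1: CBDA ⇒ AC·D·BC·B
    A ↦ B
    B ↦ D
    C ↦ AC
    D ↦ BC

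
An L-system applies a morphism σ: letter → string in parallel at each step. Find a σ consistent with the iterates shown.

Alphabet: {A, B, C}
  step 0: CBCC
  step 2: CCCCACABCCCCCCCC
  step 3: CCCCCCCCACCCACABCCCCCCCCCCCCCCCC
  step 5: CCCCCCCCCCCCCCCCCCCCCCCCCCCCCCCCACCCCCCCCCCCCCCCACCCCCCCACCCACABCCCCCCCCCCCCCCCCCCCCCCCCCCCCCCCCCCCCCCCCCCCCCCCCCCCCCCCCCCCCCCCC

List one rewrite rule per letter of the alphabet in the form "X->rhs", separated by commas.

  step 2 ⇒ step 3: CCCCACABCCCCCCCC ⇒ CC·CC·CC·CC·AC·CC·AC·AB·CC·CC·CC·CC·CC·CC·CC·CC
    A ↦ AC
    B ↦ AB
    C ↦ CC

A->AC, B->AB, C->CC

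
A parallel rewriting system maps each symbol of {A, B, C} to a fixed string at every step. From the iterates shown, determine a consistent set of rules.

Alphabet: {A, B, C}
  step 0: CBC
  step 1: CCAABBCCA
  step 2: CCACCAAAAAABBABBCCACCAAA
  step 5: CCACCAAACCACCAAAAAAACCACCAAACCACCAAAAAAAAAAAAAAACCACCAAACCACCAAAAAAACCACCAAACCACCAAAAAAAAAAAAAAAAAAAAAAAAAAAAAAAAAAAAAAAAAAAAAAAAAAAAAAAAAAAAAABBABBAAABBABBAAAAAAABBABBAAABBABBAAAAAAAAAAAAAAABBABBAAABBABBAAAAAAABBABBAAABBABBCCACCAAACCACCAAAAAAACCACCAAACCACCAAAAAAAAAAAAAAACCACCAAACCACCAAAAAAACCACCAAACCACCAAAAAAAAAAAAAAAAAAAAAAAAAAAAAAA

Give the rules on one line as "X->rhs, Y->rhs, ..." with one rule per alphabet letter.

A->AA, B->ABB, C->CCA

  step 1 ⇒ step 2: CCAABBCCA ⇒ CCA·CCA·AA·AA·ABB·ABB·CCA·CCA·AA
    A ↦ AA
    B ↦ ABB
    C ↦ CCA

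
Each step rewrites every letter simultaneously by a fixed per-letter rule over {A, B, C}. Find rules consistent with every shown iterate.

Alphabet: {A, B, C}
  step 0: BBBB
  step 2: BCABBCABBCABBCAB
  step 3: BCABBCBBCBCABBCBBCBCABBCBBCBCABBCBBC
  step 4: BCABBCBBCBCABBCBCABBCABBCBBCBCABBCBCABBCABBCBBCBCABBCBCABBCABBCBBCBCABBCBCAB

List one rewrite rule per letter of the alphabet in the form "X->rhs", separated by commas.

A->BCB, B->BC, C->AB

  step 3 ⇒ step 4: BCABBCBBCBCABBCBBCBCABBCBBCBCABBCBBC ⇒ BC·AB·BCB·BC·BC·AB·BC·BC·AB·BC·AB·BCB·BC·BC·AB·BC·BC·AB·BC·AB·BCB·BC·BC·AB·BC·BC·AB·BC·AB·BCB·BC·BC·AB·BC·BC·AB
    A ↦ BCB
    B ↦ BC
    C ↦ AB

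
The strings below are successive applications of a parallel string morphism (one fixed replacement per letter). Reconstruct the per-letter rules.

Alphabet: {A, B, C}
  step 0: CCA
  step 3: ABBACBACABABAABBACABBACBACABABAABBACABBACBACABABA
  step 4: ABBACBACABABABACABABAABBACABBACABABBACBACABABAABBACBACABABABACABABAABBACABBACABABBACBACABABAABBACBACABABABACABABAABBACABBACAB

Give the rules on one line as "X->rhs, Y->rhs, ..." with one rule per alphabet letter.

A->AB, B->BAC, C->ABA

  step 3 ⇒ step 4: ABBACBACABABAABBACABBACBACABABAABBACABBACBACABABA ⇒ AB·BAC·BAC·AB·ABA·BAC·AB·ABA·AB·BAC·AB·BAC·AB·AB·BAC·BAC·AB·ABA·AB·BAC·BAC·AB·ABA·BAC·AB·ABA·AB·BAC·AB·BAC·AB·AB·BAC·BAC·AB·ABA·AB·BAC·BAC·AB·ABA·BAC·AB·ABA·AB·BAC·AB·BAC·AB
    A ↦ AB
    B ↦ BAC
    C ↦ ABA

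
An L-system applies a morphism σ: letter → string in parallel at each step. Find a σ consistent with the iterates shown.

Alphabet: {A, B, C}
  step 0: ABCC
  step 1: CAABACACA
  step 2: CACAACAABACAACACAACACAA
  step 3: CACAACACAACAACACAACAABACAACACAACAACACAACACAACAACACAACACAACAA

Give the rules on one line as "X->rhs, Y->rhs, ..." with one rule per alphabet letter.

A->CAA, B->BA, C->CA

  step 2 ⇒ step 3: CACAACAABACAACACAACACAA ⇒ CA·CAA·CA·CAA·CAA·CA·CAA·CAA·BA·CAA·CA·CAA·CAA·CA·CAA·CA·CAA·CAA·CA·CAA·CA·CAA·CAA
    A ↦ CAA
    B ↦ BA
    C ↦ CA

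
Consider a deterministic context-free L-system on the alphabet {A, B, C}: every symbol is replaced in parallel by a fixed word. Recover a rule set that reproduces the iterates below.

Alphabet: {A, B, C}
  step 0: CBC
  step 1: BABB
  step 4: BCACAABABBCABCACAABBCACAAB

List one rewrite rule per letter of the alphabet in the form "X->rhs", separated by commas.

  step 0 ⇒ step 1: CBC ⇒ B·AB·B
    B ↦ AB
    C ↦ B
    A ↦ CA  (constrained at step 1)

A->CA, B->AB, C->B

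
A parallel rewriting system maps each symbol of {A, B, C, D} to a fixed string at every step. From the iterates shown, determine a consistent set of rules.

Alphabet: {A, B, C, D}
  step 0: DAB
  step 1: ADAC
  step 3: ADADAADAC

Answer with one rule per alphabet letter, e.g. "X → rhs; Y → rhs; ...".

A->DA, B->C, C->B, D->A

  step 0 ⇒ step 1: DAB ⇒ A·DA·C
    A ↦ DA
    B ↦ C
    D ↦ A
    C ↦ B  (constrained at step 1)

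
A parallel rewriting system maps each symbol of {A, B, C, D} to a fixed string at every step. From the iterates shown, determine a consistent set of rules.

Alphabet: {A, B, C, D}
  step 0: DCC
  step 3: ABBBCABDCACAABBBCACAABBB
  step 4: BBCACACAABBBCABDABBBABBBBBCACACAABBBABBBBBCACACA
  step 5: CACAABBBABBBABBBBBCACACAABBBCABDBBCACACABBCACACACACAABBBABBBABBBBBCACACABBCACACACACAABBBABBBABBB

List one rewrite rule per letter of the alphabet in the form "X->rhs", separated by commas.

  step 4 ⇒ step 5: BBCACACAABBBCABDABBBABBBBBCACACAABBBABBBBBCACACA ⇒ CA·CA·AB·BB·AB·BB·AB·BB·BB·CA·CA·CA·AB·BB·CA·BD·BB·CA·CA·CA·BB·CA·CA·CA·CA·CA·AB·BB·AB·BB·AB·BB·BB·CA·CA·CA·BB·CA·CA·CA·CA·CA·AB·BB·AB·BB·AB·BB
    A ↦ BB
    B ↦ CA
    C ↦ AB
    D ↦ BD

A->BB, B->CA, C->AB, D->BD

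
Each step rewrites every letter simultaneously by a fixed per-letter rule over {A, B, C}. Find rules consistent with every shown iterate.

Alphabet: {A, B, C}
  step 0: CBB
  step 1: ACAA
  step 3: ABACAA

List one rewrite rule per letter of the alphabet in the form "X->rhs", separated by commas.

  step 0 ⇒ step 1: CBB ⇒ AC·A·A
    B ↦ A
    C ↦ AC
    A ↦ B  (constrained at step 1)

A->B, B->A, C->AC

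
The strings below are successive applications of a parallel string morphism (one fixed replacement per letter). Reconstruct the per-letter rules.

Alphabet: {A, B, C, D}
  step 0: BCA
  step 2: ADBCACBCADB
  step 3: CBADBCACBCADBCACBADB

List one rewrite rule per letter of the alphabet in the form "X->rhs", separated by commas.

  step 2 ⇒ step 3: ADBCACBCADB ⇒ CB·A·DB·CA·CB·CA·DB·CA·CB·A·DB
    A ↦ CB
    B ↦ DB
    C ↦ CA
    D ↦ A

A->CB, B->DB, C->CA, D->A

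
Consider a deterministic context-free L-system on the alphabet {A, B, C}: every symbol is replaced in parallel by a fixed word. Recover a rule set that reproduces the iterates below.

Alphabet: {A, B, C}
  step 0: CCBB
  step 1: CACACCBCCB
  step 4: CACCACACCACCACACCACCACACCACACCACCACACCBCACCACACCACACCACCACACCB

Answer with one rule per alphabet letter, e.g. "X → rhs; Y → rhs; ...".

A->C, B->CCB, C->CA

  step 0 ⇒ step 1: CCBB ⇒ CA·CA·CCB·CCB
    B ↦ CCB
    C ↦ CA
    A ↦ C  (constrained at step 1)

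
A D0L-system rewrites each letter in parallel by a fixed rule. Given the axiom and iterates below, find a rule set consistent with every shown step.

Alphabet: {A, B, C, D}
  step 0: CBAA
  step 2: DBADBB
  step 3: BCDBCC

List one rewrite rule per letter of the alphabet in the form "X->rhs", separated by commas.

A->D, B->C, C->AD, D->B

  step 2 ⇒ step 3: DBADBB ⇒ B·C·D·B·C·C
    A ↦ D
    B ↦ C
    D ↦ B
    C ↦ AD  (constrained at step 0)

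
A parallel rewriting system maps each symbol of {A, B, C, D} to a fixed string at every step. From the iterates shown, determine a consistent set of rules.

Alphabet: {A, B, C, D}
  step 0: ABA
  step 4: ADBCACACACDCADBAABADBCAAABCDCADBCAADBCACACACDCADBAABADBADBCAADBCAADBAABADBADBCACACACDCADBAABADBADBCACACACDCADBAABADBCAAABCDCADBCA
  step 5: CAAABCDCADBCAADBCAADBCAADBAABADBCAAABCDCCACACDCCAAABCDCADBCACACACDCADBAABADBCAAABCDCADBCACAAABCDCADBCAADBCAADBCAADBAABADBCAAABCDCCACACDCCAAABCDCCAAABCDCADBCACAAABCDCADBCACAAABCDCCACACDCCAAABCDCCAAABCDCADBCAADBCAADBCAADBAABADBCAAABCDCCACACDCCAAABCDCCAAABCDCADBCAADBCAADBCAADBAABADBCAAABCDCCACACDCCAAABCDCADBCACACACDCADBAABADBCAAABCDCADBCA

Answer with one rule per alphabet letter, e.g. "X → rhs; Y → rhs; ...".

  step 4 ⇒ step 5: ADBCACACACDCADBAABADBCAAABCDCADBCAADBCACACACDCADBAABADBADBCAADBCAADBAABADBADBCACACACDCADBAABADBADBCACACACDCADBAABADBCAAABCDCADBCA ⇒ CA·AAB·CDC·ADB·CA·ADB·CA·ADB·CA·ADB·AAB·ADB·CA·AAB·CDC·CA·CA·CDC·CA·AAB·CDC·ADB·CA·CA·CA·CDC·ADB·AAB·ADB·CA·AAB·CDC·ADB·CA·CA·AAB·CDC·ADB·CA·ADB·CA·ADB·CA·ADB·AAB·ADB·CA·AAB·CDC·CA·CA·CDC·CA·AAB·CDC·CA·AAB·CDC·ADB·CA·CA·AAB·CDC·ADB·CA·CA·AAB·CDC·CA·CA·CDC·CA·AAB·CDC·CA·AAB·CDC·ADB·CA·ADB·CA·ADB·CA·ADB·AAB·ADB·CA·AAB·CDC·CA·CA·CDC·CA·AAB·CDC·CA·AAB·CDC·ADB·CA·ADB·CA·ADB·CA·ADB·AAB·ADB·CA·AAB·CDC·CA·CA·CDC·CA·AAB·CDC·ADB·CA·CA·CA·CDC·ADB·AAB·ADB·CA·AAB·CDC·ADB·CA
    A ↦ CA
    B ↦ CDC
    C ↦ ADB
    D ↦ AAB

A->CA, B->CDC, C->ADB, D->AAB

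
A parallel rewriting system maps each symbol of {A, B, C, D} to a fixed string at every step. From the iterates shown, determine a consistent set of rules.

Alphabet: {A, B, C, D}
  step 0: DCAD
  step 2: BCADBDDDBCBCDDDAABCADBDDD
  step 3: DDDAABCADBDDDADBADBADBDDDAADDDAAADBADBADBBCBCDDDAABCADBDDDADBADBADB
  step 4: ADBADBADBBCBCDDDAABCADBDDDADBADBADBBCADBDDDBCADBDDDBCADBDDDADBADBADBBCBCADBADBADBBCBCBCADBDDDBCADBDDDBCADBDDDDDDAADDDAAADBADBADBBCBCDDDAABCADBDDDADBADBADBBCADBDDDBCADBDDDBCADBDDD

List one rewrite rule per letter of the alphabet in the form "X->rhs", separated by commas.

A->BC, B->DDD, C->AA, D->ADB

  step 3 ⇒ step 4: DDDAABCADBDDDADBADBADBDDDAADDDAAADBADBADBBCBCDDDAABCADBDDDADBADBADB ⇒ ADB·ADB·ADB·BC·BC·DDD·AA·BC·ADB·DDD·ADB·ADB·ADB·BC·ADB·DDD·BC·ADB·DDD·BC·ADB·DDD·ADB·ADB·ADB·BC·BC·ADB·ADB·ADB·BC·BC·BC·ADB·DDD·BC·ADB·DDD·BC·ADB·DDD·DDD·AA·DDD·AA·ADB·ADB·ADB·BC·BC·DDD·AA·BC·ADB·DDD·ADB·ADB·ADB·BC·ADB·DDD·BC·ADB·DDD·BC·ADB·DDD
    A ↦ BC
    B ↦ DDD
    C ↦ AA
    D ↦ ADB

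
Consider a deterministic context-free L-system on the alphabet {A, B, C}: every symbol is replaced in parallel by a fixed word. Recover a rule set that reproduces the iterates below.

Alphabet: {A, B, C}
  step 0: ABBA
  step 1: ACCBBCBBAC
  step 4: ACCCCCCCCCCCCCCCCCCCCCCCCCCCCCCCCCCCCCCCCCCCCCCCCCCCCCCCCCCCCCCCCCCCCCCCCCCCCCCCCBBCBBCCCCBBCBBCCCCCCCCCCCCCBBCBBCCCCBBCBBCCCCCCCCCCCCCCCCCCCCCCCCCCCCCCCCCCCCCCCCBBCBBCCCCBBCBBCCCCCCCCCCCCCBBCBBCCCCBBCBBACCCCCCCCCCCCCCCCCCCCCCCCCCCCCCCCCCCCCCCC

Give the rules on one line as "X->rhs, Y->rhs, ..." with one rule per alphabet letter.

A->AC, B->CBB, C->CCC

  step 0 ⇒ step 1: ABBA ⇒ AC·CBB·CBB·AC
    A ↦ AC
    B ↦ CBB
    C ↦ CCC  (constrained at step 1)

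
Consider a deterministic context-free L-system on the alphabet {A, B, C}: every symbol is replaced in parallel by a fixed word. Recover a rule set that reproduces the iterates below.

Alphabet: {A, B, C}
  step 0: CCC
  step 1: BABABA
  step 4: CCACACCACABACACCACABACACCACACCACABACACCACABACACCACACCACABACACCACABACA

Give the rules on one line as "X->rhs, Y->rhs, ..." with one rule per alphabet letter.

A->CA, B->CCA, C->BA

  step 0 ⇒ step 1: CCC ⇒ BA·BA·BA
    C ↦ BA
    A ↦ CA  (constrained at step 1)
    B ↦ CCA  (constrained at step 1)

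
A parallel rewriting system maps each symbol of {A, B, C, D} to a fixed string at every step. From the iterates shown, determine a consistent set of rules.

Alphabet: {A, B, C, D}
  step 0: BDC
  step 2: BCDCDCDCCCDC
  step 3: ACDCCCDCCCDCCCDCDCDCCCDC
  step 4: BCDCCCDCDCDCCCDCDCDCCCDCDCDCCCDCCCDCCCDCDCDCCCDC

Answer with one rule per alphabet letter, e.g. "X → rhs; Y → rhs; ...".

A->BC, B->AC, C->DC, D->CC

  step 3 ⇒ step 4: ACDCCCDCCCDCCCDCDCDCCCDC ⇒ BC·DC·CC·DC·DC·DC·CC·DC·DC·DC·CC·DC·DC·DC·CC·DC·CC·DC·CC·DC·DC·DC·CC·DC
    A ↦ BC
    C ↦ DC
    D ↦ CC
  step 2 ⇒ step 3: BCDCDCDCCCDC ⇒ AC·DC·CC·DC·CC·DC·CC·DC·DC·DC·CC·DC
    B ↦ AC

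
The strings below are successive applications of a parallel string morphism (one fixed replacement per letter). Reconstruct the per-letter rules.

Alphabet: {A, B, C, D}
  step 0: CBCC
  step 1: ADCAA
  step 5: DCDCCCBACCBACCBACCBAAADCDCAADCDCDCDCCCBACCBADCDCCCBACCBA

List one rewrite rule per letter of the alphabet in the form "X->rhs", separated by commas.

  step 0 ⇒ step 1: CBCC ⇒ A·DC·A·A
    B ↦ DC
    C ↦ A
    A ↦ DC  (constrained at step 1)
    D ↦ CCB  (constrained at step 1)

A->DC, B->DC, C->A, D->CCB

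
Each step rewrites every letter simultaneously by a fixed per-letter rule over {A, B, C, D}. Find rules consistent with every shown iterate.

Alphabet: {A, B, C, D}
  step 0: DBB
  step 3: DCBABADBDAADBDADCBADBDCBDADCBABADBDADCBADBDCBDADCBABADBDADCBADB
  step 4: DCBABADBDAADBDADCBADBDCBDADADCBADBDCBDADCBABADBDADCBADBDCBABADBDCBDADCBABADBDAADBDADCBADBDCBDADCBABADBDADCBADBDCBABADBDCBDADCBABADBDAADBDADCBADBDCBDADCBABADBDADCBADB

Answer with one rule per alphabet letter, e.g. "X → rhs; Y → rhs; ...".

A->DA, B->ADB, C->AB, D->DCB

  step 3 ⇒ step 4: DCBABADBDAADBDADCBADBDCBDADCBABADBDADCBADBDCBDADCBABADBDADCBADB ⇒ DCB·AB·ADB·DA·ADB·DA·DCB·ADB·DCB·DA·DA·DCB·ADB·DCB·DA·DCB·AB·ADB·DA·DCB·ADB·DCB·AB·ADB·DCB·DA·DCB·AB·ADB·DA·ADB·DA·DCB·ADB·DCB·DA·DCB·AB·ADB·DA·DCB·ADB·DCB·AB·ADB·DCB·DA·DCB·AB·ADB·DA·ADB·DA·DCB·ADB·DCB·DA·DCB·AB·ADB·DA·DCB·ADB
    A ↦ DA
    B ↦ ADB
    C ↦ AB
    D ↦ DCB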